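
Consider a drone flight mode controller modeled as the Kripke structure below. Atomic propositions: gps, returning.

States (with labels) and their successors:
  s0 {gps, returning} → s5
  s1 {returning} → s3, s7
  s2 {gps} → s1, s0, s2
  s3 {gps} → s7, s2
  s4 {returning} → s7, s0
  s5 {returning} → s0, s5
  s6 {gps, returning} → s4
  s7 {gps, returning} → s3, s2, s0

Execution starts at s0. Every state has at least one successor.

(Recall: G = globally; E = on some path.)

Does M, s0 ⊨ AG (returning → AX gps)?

States satisfying returning → AX gps: {s1, s2, s3, s4, s7}.
States satisfying AG (returning → AX gps): ∅.
s0 is reachable from s0 and violates returning → AX gps, so AG fails at s0.
s0 ∉ Sat(AG (returning → AX gps)).

No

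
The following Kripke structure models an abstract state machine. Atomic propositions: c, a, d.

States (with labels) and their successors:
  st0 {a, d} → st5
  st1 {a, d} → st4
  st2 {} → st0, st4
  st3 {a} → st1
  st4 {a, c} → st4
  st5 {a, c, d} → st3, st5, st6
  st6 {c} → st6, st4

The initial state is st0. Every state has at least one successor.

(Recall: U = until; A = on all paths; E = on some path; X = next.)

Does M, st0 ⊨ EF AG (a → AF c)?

Holds

States satisfying AG (a → AF c): {st0, st1, st2, st3, st4, st5, st6}.
States satisfying EF AG (a → AF c): {st0, st1, st2, st3, st4, st5, st6}.
Some path from st0 reaches a state where AG (a → AF c) holds.
st0 ∈ Sat(EF AG (a → AF c)).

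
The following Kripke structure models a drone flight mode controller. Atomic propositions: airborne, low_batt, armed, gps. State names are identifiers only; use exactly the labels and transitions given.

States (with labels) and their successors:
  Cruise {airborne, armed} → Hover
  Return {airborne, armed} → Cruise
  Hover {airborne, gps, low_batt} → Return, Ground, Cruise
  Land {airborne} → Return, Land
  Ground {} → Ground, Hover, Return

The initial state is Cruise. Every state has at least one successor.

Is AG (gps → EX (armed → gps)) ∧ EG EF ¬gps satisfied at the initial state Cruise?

States satisfying gps → EX (armed → gps): {Cruise, Return, Hover, Land, Ground}.
States satisfying AG (gps → EX (armed → gps)): {Cruise, Return, Hover, Land, Ground}.
States satisfying EF ¬gps: {Cruise, Return, Hover, Land, Ground}.
States satisfying EG EF ¬gps: {Cruise, Return, Hover, Land, Ground}.
States satisfying AG (gps → EX (armed → gps)) ∧ EG EF ¬gps: {Cruise, Return, Hover, Land, Ground}.
Cruise ∈ Sat(AG (gps → EX (armed → gps)) ∧ EG EF ¬gps).

Yes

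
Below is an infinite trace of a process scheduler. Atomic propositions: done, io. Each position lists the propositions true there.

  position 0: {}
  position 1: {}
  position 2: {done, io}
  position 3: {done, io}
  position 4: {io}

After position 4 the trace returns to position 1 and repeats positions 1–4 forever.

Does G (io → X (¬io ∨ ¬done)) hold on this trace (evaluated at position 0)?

io → X (¬io ∨ ¬done) must hold at every position from 0 onward. It fails at position 2, so G (io → X (¬io ∨ ¬done)) is false.
Positions where io holds: 2, 3, 4.
Check X (¬io ∨ ¬done) at each: 2→fails, 3→ok, 4→ok.

Violated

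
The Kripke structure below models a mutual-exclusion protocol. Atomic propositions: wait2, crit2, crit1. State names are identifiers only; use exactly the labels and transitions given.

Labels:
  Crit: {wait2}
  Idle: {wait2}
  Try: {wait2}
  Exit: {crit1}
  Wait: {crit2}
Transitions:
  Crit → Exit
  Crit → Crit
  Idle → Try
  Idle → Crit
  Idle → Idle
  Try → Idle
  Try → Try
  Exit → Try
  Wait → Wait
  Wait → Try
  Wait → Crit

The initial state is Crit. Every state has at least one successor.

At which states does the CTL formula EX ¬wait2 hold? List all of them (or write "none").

{Crit, Wait}

States satisfying ¬wait2: {Exit, Wait}.
States satisfying EX ¬wait2: {Crit, Wait}.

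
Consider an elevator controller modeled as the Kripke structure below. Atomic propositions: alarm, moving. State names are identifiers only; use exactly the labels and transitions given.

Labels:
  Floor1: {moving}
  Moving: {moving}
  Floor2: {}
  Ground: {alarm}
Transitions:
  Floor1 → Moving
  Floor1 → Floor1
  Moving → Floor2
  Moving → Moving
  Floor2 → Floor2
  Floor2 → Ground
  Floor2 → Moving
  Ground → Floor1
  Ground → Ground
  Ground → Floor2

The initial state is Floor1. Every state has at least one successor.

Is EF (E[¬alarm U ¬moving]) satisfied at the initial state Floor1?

States satisfying E[¬alarm U ¬moving]: {Floor1, Moving, Floor2, Ground}.
States satisfying EF (E[¬alarm U ¬moving]): {Floor1, Moving, Floor2, Ground}.
Some path from Floor1 reaches a state where E[¬alarm U ¬moving] holds.
Floor1 ∈ Sat(EF (E[¬alarm U ¬moving])).

Yes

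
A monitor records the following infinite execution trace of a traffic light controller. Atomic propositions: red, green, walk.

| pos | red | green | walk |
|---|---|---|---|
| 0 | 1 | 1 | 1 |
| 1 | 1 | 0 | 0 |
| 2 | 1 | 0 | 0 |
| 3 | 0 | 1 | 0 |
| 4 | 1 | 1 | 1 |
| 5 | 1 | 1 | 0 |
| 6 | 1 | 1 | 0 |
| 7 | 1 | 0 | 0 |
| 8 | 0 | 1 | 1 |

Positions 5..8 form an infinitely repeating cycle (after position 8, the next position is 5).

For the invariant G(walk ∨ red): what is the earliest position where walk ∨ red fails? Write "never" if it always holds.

3

Check walk ∨ red at each position in order: 0 ✓, 1 ✓, 2 ✓.
At position 3 the labels are {green}, so walk ∨ red is false there. This is the first violation.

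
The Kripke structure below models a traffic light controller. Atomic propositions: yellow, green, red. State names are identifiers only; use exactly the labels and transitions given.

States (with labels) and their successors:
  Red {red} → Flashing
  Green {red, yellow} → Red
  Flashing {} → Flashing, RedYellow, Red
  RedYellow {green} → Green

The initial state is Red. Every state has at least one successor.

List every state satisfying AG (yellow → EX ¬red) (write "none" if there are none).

none

States satisfying yellow → EX ¬red: {Red, Flashing, RedYellow}.
States satisfying AG (yellow → EX ¬red): ∅.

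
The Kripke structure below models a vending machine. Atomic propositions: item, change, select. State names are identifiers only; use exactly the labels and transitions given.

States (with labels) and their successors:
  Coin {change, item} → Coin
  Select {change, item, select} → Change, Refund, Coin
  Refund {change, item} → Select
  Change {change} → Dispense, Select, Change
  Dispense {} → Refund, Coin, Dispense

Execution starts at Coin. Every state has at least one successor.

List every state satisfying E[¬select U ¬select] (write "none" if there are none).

States satisfying ¬select: {Coin, Refund, Change, Dispense}.
States satisfying E[¬select U ¬select]: {Coin, Refund, Change, Dispense}.

{Coin, Refund, Change, Dispense}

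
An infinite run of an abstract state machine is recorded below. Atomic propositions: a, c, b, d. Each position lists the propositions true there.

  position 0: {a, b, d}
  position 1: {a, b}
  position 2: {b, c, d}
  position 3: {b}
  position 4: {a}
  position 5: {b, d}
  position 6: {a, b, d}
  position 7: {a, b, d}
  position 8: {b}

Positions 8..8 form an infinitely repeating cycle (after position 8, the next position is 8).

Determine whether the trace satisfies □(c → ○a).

No

c → ○a must hold at every position from 0 onward. It fails at position 2, so □(c → ○a) is false.
Positions where c holds: 2.
Check ○a at each: 2→fails.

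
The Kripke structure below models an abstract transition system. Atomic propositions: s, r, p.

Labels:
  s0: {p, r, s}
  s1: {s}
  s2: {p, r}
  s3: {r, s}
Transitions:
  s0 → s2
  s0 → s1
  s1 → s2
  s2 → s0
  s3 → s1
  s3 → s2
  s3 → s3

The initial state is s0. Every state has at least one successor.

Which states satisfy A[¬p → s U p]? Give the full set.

States satisfying ¬p → s: {s0, s1, s2, s3}.
States satisfying p: {s0, s2}.
States satisfying A[¬p → s U p]: {s0, s1, s2}.

{s0, s1, s2}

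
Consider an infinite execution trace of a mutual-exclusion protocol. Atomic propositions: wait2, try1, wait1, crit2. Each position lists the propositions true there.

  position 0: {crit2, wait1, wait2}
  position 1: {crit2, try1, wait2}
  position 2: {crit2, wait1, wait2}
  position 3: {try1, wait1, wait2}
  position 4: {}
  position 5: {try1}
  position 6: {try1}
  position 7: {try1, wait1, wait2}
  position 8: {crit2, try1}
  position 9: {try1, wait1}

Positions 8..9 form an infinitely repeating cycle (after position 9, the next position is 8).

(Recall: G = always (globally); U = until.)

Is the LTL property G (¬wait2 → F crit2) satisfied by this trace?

¬wait2 → F crit2 holds at every position 0..9, and those are all positions ever visited, so G (¬wait2 → F crit2) holds.
Positions where ¬wait2 holds: 4, 5, 6, 8, 9.
Check F crit2 at each: 4→ok, 5→ok, 6→ok, 8→ok, 9→ok.

Holds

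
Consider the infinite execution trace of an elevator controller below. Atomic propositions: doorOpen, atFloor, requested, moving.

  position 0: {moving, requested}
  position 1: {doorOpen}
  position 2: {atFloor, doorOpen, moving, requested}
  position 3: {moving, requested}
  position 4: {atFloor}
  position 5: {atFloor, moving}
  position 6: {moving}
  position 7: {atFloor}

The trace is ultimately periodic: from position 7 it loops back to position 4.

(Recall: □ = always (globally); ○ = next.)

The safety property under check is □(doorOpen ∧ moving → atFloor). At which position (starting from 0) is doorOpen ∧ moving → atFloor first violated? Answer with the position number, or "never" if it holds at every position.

doorOpen ∧ moving → atFloor holds at every position 0..7, and those are all the positions the trace ever visits, so the invariant □(doorOpen ∧ moving → atFloor) is never violated.

never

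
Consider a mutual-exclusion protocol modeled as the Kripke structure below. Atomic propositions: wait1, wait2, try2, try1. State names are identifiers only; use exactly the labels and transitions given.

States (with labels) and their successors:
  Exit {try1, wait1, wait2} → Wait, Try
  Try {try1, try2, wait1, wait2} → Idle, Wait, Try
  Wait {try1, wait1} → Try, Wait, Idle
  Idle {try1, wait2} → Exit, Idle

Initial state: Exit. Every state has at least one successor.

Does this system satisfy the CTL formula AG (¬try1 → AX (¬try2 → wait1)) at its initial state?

States satisfying ¬try1 → AX (¬try2 → wait1): {Exit, Try, Wait, Idle}.
States satisfying AG (¬try1 → AX (¬try2 → wait1)): {Exit, Try, Wait, Idle}.
Every state reachable from Exit satisfies ¬try1 → AX (¬try2 → wait1).
Exit ∈ Sat(AG (¬try1 → AX (¬try2 → wait1))).

Satisfied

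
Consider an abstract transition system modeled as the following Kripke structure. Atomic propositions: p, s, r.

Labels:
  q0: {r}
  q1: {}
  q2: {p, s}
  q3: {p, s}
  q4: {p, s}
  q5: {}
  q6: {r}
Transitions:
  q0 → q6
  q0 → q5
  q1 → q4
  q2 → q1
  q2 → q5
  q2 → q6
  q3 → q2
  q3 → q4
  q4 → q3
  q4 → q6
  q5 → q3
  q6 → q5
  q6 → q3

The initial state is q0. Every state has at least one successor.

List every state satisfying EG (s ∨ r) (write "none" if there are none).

States satisfying s ∨ r: {q0, q2, q3, q4, q6}.
States satisfying EG (s ∨ r): {q0, q2, q3, q4, q6}.

{q0, q2, q3, q4, q6}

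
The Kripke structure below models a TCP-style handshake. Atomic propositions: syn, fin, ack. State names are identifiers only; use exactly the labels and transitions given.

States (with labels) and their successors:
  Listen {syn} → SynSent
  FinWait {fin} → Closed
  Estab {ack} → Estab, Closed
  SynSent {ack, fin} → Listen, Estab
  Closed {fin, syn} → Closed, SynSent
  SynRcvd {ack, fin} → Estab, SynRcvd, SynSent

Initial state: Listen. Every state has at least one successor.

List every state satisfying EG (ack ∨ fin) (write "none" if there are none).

{FinWait, Estab, SynSent, Closed, SynRcvd}

States satisfying ack ∨ fin: {FinWait, Estab, SynSent, Closed, SynRcvd}.
States satisfying EG (ack ∨ fin): {FinWait, Estab, SynSent, Closed, SynRcvd}.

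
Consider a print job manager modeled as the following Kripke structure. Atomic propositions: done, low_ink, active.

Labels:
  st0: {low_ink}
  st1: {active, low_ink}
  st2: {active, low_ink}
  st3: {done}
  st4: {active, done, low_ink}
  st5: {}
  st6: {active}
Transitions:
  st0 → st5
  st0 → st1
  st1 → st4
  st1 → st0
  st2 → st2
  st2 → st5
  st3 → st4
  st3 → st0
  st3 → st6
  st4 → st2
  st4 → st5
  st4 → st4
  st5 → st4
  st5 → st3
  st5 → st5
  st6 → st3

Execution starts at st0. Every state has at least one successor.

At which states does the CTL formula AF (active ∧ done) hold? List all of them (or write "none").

States satisfying active ∧ done: {st4}.
States satisfying AF (active ∧ done): {st4}.

{st4}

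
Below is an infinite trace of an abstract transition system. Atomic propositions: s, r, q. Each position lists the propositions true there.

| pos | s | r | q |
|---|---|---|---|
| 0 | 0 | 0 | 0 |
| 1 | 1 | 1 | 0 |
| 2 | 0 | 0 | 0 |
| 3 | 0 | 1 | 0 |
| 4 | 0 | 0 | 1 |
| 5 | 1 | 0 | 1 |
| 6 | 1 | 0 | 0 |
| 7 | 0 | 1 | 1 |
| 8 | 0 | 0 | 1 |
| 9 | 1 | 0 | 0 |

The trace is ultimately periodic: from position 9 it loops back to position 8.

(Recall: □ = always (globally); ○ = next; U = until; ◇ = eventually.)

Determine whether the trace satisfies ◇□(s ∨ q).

□(s ∨ q) holds at position 4, which is reachable from 0, so ◇□(s ∨ q) holds.

Satisfied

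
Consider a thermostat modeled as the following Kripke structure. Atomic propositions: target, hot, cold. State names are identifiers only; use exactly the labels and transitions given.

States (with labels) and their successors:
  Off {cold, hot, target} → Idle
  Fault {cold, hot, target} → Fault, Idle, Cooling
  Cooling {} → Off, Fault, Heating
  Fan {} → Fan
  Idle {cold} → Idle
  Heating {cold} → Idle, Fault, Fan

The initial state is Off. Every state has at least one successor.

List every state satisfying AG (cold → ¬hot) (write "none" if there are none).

{Fan, Idle}

States satisfying cold → ¬hot: {Cooling, Fan, Idle, Heating}.
States satisfying AG (cold → ¬hot): {Fan, Idle}.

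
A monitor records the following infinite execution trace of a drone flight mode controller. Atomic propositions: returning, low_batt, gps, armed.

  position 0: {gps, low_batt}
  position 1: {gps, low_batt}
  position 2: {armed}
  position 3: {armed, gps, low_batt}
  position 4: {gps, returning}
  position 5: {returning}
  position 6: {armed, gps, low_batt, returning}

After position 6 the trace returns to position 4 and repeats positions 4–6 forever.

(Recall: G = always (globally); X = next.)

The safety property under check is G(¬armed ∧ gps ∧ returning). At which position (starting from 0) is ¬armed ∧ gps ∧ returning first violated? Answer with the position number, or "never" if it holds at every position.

At position 0 the labels are {gps, low_batt}, so ¬armed ∧ gps ∧ returning is false there. This is the first violation.

0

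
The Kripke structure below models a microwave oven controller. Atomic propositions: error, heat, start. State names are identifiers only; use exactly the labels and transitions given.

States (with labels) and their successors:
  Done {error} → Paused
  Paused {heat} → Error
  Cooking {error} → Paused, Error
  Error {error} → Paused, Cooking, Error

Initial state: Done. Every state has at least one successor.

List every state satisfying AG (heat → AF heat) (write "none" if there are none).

{Done, Paused, Cooking, Error}

States satisfying heat → AF heat: {Done, Paused, Cooking, Error}.
States satisfying AG (heat → AF heat): {Done, Paused, Cooking, Error}.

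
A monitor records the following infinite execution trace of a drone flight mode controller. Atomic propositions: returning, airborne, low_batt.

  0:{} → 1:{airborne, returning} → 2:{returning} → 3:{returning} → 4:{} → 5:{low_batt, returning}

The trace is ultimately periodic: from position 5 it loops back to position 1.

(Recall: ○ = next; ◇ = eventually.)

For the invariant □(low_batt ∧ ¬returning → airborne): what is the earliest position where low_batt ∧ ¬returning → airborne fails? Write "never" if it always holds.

never

low_batt ∧ ¬returning → airborne holds at every position 0..5, and those are all the positions the trace ever visits, so the invariant □(low_batt ∧ ¬returning → airborne) is never violated.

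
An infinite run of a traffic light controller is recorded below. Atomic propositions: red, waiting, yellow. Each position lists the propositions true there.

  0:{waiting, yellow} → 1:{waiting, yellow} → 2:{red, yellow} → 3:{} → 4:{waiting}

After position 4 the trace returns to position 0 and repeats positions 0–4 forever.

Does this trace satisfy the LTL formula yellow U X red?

Walking from position 0: X red first holds at position 1, and yellow holds at every earlier position along the way, so yellow U X red holds.

Yes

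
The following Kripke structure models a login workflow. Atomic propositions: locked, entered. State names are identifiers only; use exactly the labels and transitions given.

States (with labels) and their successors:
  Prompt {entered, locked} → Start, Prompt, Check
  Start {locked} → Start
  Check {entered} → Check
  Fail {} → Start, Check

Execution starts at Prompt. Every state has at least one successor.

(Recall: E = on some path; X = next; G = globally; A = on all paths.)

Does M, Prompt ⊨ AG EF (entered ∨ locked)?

Satisfied

States satisfying EF (entered ∨ locked): {Prompt, Start, Check, Fail}.
States satisfying AG EF (entered ∨ locked): {Prompt, Start, Check, Fail}.
Every state reachable from Prompt satisfies EF (entered ∨ locked).
Prompt ∈ Sat(AG EF (entered ∨ locked)).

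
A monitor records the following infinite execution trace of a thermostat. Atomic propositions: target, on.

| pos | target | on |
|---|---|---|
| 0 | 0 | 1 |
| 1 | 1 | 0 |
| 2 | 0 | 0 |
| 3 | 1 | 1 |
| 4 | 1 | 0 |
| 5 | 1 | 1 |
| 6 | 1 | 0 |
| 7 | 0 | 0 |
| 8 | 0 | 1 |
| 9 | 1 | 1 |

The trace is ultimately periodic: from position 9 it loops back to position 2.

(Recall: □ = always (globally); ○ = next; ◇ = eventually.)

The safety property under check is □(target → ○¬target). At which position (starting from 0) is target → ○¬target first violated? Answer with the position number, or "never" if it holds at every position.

Check target → ○¬target at each position in order: 0 ✓, 1 ✓, 2 ✓.
At position 3 the labels are {on, target} and the next position 4 has {target}, so target → ○¬target is false there. This is the first violation.

3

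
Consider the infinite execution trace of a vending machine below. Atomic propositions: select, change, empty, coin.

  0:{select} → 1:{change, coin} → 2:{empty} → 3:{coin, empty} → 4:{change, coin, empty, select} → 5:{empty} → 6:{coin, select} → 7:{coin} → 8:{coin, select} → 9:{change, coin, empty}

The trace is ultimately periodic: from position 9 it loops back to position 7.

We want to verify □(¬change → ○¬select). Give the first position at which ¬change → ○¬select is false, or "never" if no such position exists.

3

Check ¬change → ○¬select at each position in order: 0 ✓, 1 ✓, 2 ✓.
At position 3 the labels are {coin, empty} and the next position 4 has {change, coin, empty, select}, so ¬change → ○¬select is false there. This is the first violation.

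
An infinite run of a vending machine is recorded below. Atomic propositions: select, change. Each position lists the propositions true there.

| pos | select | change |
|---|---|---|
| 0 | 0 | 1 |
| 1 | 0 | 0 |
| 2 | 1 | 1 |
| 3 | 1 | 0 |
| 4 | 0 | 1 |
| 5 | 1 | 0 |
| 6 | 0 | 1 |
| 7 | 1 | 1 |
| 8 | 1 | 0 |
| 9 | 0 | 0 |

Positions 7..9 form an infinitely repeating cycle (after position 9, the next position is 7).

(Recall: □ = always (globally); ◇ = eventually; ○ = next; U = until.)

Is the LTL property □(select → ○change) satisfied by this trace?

select → ○change must hold at every position from 0 onward. It fails at position 2, so □(select → ○change) is false.
Positions where select holds: 2, 3, 5, 7, 8.
Check ○change at each: 2→fails, 3→ok, 5→ok, 7→fails, 8→fails.

Does not hold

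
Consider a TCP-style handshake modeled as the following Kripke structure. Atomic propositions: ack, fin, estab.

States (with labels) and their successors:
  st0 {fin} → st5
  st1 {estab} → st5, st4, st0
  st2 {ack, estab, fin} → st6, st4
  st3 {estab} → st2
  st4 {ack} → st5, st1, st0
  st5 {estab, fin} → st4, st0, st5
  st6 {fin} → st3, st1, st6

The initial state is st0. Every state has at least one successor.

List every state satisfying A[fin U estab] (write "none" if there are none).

{st0, st1, st2, st3, st5}

States satisfying fin: {st0, st2, st5, st6}.
States satisfying estab: {st1, st2, st3, st5}.
States satisfying A[fin U estab]: {st0, st1, st2, st3, st5}.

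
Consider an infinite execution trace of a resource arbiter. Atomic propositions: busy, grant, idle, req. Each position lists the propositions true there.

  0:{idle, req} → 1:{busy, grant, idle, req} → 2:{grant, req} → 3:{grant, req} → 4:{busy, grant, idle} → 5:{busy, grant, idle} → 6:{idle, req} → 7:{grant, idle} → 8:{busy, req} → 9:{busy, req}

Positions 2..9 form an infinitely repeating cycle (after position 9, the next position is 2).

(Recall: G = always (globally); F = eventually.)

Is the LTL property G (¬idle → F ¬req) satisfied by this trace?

¬idle → F ¬req holds at every position 0..9, and those are all positions ever visited, so G (¬idle → F ¬req) holds.
Positions where ¬idle holds: 2, 3, 8, 9.
Check F ¬req at each: 2→ok, 3→ok, 8→ok, 9→ok.

Holds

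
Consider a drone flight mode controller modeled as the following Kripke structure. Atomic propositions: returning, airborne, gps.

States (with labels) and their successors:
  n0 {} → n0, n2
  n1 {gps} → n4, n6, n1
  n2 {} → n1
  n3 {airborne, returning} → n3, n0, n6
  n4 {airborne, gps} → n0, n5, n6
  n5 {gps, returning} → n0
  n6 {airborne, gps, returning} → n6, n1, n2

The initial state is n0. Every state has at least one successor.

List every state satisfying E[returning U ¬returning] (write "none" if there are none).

{n0, n1, n2, n3, n4, n5, n6}

States satisfying returning: {n3, n5, n6}.
States satisfying ¬returning: {n0, n1, n2, n4}.
States satisfying E[returning U ¬returning]: {n0, n1, n2, n3, n4, n5, n6}.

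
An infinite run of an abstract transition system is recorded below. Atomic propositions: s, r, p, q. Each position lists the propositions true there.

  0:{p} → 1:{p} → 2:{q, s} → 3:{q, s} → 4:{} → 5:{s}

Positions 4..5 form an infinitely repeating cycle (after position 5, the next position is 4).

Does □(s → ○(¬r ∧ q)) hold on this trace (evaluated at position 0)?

s → ○(¬r ∧ q) must hold at every position from 0 onward. It fails at position 3, so □(s → ○(¬r ∧ q)) is false.
Positions where s holds: 2, 3, 5.
Check ○(¬r ∧ q) at each: 2→ok, 3→fails, 5→fails.

No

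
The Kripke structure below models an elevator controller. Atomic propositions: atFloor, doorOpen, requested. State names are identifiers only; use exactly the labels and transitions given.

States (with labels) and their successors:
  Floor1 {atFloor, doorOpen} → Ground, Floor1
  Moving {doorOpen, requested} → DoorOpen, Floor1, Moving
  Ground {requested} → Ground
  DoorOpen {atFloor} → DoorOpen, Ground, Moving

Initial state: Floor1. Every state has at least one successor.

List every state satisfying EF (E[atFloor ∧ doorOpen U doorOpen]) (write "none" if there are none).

States satisfying E[atFloor ∧ doorOpen U doorOpen]: {Floor1, Moving}.
States satisfying EF (E[atFloor ∧ doorOpen U doorOpen]): {Floor1, Moving, DoorOpen}.

{Floor1, Moving, DoorOpen}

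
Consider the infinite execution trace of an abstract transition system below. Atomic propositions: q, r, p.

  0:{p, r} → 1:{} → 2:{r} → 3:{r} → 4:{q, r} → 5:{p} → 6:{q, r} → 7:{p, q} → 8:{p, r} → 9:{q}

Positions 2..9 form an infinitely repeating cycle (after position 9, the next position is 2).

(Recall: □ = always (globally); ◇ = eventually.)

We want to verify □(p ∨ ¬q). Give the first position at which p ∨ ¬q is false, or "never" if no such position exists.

Check p ∨ ¬q at each position in order: 0 ✓, 1 ✓, 2 ✓, 3 ✓.
At position 4 the labels are {q, r}, so p ∨ ¬q is false there. This is the first violation.

4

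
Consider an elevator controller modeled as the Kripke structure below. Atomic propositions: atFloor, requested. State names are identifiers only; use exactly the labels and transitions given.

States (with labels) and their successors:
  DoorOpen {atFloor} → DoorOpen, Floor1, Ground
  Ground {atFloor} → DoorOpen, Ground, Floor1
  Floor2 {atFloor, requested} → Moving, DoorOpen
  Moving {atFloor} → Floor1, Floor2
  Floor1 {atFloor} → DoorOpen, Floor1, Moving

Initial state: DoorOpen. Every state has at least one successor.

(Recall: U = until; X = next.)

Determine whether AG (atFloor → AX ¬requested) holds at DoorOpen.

States satisfying atFloor → AX ¬requested: {DoorOpen, Ground, Floor2, Floor1}.
States satisfying AG (atFloor → AX ¬requested): ∅.
Moving is reachable from DoorOpen and violates atFloor → AX ¬requested, so AG fails at DoorOpen.
DoorOpen ∉ Sat(AG (atFloor → AX ¬requested)).

No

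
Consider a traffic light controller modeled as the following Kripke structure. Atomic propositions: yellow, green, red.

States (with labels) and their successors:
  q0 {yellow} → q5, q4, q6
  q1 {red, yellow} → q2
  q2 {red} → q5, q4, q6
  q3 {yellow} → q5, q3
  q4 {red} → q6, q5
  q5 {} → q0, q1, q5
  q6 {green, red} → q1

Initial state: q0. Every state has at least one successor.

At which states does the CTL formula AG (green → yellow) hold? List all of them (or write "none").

States satisfying green → yellow: {q0, q1, q2, q3, q4, q5}.
States satisfying AG (green → yellow): ∅.

none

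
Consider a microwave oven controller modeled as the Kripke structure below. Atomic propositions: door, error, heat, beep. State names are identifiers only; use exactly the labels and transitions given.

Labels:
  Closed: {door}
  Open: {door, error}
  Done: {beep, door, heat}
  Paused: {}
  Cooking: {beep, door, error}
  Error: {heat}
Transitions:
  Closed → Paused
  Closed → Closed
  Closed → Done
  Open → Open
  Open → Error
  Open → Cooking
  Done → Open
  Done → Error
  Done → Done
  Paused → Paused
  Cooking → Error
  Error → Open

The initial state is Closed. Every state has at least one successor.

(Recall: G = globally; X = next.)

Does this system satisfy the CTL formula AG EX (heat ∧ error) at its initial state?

States satisfying EX (heat ∧ error): ∅.
States satisfying AG EX (heat ∧ error): ∅.
Closed is reachable from Closed and violates EX (heat ∧ error), so AG fails at Closed.
Closed ∉ Sat(AG EX (heat ∧ error)).

Does not hold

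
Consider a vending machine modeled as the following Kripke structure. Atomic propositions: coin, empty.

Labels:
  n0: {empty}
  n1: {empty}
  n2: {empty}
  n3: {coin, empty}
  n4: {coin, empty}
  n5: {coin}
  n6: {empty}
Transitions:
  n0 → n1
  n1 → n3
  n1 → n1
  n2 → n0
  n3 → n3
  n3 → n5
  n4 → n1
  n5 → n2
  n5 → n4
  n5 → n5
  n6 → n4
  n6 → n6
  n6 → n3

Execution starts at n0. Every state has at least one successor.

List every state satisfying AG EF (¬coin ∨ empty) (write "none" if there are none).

{n0, n1, n2, n3, n4, n5, n6}

States satisfying EF (¬coin ∨ empty): {n0, n1, n2, n3, n4, n5, n6}.
States satisfying AG EF (¬coin ∨ empty): {n0, n1, n2, n3, n4, n5, n6}.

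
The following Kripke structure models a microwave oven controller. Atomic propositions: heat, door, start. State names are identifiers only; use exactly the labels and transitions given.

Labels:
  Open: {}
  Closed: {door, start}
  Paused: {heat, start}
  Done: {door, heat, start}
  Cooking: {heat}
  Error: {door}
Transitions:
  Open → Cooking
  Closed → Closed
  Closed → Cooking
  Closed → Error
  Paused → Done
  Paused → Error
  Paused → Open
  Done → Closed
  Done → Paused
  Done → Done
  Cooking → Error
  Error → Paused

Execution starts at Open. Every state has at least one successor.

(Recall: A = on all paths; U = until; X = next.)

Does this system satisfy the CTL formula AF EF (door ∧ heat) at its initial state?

Holds

States satisfying EF (door ∧ heat): {Open, Closed, Paused, Done, Cooking, Error}.
States satisfying AF EF (door ∧ heat): {Open, Closed, Paused, Done, Cooking, Error}.
Open ∈ Sat(AF EF (door ∧ heat)).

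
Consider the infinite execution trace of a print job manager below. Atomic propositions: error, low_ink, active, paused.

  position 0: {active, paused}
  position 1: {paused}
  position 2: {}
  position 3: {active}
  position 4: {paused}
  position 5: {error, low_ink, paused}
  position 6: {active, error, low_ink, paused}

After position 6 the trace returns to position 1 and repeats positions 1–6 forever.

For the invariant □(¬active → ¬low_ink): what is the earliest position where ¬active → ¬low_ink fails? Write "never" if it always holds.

Check ¬active → ¬low_ink at each position in order: 0 ✓, 1 ✓, 2 ✓, 3 ✓, 4 ✓.
At position 5 the labels are {error, low_ink, paused}, so ¬active → ¬low_ink is false there. This is the first violation.

5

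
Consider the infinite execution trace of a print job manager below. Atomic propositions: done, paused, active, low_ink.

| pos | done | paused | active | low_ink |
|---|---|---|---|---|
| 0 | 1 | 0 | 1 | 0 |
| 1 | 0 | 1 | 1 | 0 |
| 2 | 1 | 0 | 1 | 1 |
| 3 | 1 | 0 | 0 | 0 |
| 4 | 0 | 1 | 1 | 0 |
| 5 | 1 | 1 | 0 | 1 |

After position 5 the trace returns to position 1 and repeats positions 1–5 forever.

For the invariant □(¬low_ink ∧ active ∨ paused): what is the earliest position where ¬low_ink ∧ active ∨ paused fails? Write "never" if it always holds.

2

Check ¬low_ink ∧ active ∨ paused at each position in order: 0 ✓, 1 ✓.
At position 2 the labels are {active, done, low_ink}, so ¬low_ink ∧ active ∨ paused is false there. This is the first violation.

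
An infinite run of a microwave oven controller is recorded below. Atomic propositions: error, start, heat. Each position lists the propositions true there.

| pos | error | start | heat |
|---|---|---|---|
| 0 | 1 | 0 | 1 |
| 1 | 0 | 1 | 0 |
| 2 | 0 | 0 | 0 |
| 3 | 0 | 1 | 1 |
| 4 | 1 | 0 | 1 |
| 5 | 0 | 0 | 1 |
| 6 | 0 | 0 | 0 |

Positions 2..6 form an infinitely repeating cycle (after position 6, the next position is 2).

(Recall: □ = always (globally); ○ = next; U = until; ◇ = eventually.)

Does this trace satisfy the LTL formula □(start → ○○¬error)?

start → ○○¬error holds at every position 0..6, and those are all positions ever visited, so □(start → ○○¬error) holds.
Positions where start holds: 1, 3.
Check ○○¬error at each: 1→ok, 3→ok.

Satisfied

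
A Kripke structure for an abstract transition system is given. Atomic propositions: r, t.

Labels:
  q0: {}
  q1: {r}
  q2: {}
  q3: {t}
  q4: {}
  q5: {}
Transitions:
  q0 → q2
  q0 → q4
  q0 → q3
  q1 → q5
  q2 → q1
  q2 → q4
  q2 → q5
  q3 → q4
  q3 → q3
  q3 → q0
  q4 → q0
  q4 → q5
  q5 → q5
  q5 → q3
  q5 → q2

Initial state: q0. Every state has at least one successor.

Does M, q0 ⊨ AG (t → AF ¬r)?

States satisfying t → AF ¬r: {q0, q1, q2, q3, q4, q5}.
States satisfying AG (t → AF ¬r): {q0, q1, q2, q3, q4, q5}.
Every state reachable from q0 satisfies t → AF ¬r.
q0 ∈ Sat(AG (t → AF ¬r)).

Holds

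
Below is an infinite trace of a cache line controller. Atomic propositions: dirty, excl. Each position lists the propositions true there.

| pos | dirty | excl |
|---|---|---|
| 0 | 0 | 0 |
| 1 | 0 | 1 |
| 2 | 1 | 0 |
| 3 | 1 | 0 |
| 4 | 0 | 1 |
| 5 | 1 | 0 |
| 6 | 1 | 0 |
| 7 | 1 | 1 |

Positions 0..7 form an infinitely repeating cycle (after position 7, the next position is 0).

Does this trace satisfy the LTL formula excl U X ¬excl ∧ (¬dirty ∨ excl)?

Does not hold

Walking from position 0: at position 0, X ¬excl has not yet held and excl fails, so excl U X ¬excl is false.
At position 0: excl U X ¬excl is false; ¬dirty ∨ excl is true; so excl U X ¬excl ∧ (¬dirty ∨ excl) is false.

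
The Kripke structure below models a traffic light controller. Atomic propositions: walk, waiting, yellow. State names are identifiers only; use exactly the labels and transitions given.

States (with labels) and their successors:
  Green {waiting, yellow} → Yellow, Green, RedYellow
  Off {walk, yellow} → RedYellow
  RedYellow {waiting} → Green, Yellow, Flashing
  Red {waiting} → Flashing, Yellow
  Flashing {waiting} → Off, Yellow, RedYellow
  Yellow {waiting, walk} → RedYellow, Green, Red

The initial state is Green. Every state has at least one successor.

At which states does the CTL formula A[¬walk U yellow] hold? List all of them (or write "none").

States satisfying ¬walk: {Green, RedYellow, Red, Flashing}.
States satisfying yellow: {Green, Off}.
States satisfying A[¬walk U yellow]: {Green, Off}.

{Green, Off}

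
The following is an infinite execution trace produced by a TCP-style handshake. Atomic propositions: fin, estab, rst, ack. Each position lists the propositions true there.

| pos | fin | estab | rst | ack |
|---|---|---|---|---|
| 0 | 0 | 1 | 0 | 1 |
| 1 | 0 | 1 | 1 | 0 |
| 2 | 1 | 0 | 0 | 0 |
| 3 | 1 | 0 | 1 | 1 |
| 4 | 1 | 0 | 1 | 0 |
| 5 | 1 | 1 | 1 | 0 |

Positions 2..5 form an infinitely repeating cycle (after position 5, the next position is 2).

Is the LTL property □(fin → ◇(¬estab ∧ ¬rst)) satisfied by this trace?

Satisfied

fin → ◇(¬estab ∧ ¬rst) holds at every position 0..5, and those are all positions ever visited, so □(fin → ◇(¬estab ∧ ¬rst)) holds.
Positions where fin holds: 2, 3, 4, 5.
Check ◇(¬estab ∧ ¬rst) at each: 2→ok, 3→ok, 4→ok, 5→ok.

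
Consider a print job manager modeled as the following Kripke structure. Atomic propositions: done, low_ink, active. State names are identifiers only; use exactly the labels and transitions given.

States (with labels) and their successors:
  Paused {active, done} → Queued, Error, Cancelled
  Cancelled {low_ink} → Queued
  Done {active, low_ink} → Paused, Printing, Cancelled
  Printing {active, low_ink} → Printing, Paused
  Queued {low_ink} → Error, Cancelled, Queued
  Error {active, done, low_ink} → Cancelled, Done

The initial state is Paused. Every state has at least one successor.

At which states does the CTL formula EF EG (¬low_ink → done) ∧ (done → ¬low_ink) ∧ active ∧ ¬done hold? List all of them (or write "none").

States satisfying EG (¬low_ink → done): {Paused, Cancelled, Done, Printing, Queued, Error}.
States satisfying EF EG (¬low_ink → done): {Paused, Cancelled, Done, Printing, Queued, Error}.
States satisfying ¬low_ink: {Paused}.
States satisfying done → ¬low_ink: {Paused, Cancelled, Done, Printing, Queued}.
States satisfying ¬done: {Cancelled, Done, Printing, Queued}.
States satisfying active ∧ ¬done: {Done, Printing}.
States satisfying (done → ¬low_ink) ∧ active ∧ ¬done: {Done, Printing}.
States satisfying EF EG (¬low_ink → done) ∧ (done → ¬low_ink) ∧ active ∧ ¬done: {Done, Printing}.

{Done, Printing}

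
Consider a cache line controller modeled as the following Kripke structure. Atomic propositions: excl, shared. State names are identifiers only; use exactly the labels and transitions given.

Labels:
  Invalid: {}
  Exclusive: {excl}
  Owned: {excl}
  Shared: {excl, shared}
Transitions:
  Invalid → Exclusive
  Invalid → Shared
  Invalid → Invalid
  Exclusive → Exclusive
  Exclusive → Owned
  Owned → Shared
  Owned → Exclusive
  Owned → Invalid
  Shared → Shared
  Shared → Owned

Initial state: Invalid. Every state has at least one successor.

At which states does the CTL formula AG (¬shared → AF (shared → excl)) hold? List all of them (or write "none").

States satisfying ¬shared → AF (shared → excl): {Invalid, Exclusive, Owned, Shared}.
States satisfying AG (¬shared → AF (shared → excl)): {Invalid, Exclusive, Owned, Shared}.

{Invalid, Exclusive, Owned, Shared}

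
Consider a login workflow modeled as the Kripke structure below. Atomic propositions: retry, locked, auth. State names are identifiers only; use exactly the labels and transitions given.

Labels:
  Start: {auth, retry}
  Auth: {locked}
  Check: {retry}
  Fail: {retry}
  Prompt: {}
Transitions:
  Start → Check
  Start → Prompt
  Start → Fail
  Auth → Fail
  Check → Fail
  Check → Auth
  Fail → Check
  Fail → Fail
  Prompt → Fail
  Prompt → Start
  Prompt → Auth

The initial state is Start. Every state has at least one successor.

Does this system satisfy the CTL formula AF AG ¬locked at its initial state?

States satisfying AG ¬locked: ∅.
States satisfying AF AG ¬locked: ∅.
There is a path from Start along which AG ¬locked never holds.
Start ∉ Sat(AF AG ¬locked).

Violated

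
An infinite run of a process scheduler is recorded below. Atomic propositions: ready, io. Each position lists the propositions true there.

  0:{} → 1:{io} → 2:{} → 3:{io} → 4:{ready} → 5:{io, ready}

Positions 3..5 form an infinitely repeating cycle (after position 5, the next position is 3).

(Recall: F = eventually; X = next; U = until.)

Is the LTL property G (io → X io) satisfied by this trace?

No

io → X io must hold at every position from 0 onward. It fails at position 1, so G (io → X io) is false.
Positions where io holds: 1, 3, 5.
Check X io at each: 1→fails, 3→fails, 5→ok.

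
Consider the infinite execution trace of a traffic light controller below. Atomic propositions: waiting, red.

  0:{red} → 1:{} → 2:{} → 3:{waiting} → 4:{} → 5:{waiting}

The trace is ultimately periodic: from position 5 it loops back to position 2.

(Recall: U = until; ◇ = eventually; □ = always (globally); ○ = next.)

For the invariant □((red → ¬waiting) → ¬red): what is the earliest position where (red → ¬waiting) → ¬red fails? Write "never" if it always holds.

At position 0 the labels are {red}, so (red → ¬waiting) → ¬red is false there. This is the first violation.

0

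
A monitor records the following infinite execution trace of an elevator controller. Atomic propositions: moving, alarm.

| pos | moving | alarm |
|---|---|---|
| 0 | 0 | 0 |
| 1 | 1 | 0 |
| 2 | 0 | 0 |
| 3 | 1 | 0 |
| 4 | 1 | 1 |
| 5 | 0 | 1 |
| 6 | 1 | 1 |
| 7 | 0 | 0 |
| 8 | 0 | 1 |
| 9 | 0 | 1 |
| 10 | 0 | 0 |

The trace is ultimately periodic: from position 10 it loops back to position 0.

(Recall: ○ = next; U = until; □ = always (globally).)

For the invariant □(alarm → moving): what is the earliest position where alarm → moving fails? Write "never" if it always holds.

Check alarm → moving at each position in order: 0 ✓, 1 ✓, 2 ✓, 3 ✓, 4 ✓.
At position 5 the labels are {alarm}, so alarm → moving is false there. This is the first violation.

5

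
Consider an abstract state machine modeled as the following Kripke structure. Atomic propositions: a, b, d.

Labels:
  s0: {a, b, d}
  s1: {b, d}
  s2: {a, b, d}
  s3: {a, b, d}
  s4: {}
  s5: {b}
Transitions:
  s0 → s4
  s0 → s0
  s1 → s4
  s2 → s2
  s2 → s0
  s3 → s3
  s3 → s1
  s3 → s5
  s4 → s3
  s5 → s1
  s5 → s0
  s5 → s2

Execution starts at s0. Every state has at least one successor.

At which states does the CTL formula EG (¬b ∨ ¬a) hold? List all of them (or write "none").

States satisfying ¬b ∨ ¬a: {s1, s4, s5}.
States satisfying EG (¬b ∨ ¬a): ∅.

none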